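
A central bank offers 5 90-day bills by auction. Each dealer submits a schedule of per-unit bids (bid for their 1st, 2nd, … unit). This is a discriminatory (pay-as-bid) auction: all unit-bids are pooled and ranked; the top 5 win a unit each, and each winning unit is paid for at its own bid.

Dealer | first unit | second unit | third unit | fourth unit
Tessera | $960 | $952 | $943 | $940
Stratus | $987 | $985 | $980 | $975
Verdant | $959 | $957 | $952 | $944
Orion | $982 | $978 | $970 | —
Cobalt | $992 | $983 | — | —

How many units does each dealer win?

All unit-bids, highest first — top 5: 992 (Cobalt-1), 987 (Stratus-1), 985 (Stratus-2), 983 (Cobalt-2), 982 (Orion-1)
Next rejected bid: $980 (not a price — pay-as-bid).
Allocation: Cobalt 2, Orion 1, Stratus 2.

Cobalt 2, Orion 1, Stratus 2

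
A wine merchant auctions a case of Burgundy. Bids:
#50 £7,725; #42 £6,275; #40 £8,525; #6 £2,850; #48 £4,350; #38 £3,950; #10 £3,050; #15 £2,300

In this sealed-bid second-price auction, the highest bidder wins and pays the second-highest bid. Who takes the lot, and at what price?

#40 pays £7,725

Bids in order: 8,525 (#40) > 7,725 (#50) > 6,275 (#42) > 4,350 (#48) > 3,950 (#38) > 3,050 (#10) > …
Second-price: #40 pays #50's bid of £7,725.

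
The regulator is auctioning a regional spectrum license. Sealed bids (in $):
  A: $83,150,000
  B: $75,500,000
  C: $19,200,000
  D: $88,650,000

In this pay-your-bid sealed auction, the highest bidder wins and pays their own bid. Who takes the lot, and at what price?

Bids ranked: 88,650,000 (D) > 83,150,000 (A) > 75,500,000 (B) > 19,200,000 (C)
D has the highest bid and pays exactly that: $88,650,000.

D pays $88,650,000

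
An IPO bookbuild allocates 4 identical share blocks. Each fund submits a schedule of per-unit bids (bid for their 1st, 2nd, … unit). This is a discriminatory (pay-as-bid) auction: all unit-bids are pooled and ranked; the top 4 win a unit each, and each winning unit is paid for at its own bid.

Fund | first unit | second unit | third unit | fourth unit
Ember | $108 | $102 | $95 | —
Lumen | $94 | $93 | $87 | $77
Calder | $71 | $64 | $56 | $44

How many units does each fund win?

Pooled unit-bids ranked (top 4): 108 (Ember-1), 102 (Ember-2), 95 (Ember-3), 94 (Lumen-1)
Next rejected bid: $93 (not a price — pay-as-bid).
Allocation: Ember 3, Lumen 1.

Ember 3, Lumen 1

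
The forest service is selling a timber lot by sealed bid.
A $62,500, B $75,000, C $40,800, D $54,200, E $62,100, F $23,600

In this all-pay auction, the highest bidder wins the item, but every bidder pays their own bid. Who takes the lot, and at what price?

B pays $75,000

All-pay auction: the highest bidder wins the item, but every bidder pays their own bid.
Sorting bids: 75,000 (B) > 62,500 (A) > 62,100 (E) > 54,200 (D) > 40,800 (C) > 23,600 (F)
B is highest and takes the item; every bidder forfeits their bid.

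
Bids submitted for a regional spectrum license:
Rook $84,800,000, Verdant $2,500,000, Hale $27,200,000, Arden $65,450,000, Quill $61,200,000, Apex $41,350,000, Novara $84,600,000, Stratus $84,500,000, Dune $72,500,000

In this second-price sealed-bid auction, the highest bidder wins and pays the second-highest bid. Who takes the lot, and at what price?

Rook pays $84,600,000

Bids ranked: 84,800,000 (Rook) > 84,600,000 (Novara) > 84,500,000 (Stratus) > 72,500,000 (Dune) > 65,450,000 (Arden) > 61,200,000 (Quill) > …
Second-price: Rook pays Novara's bid of $84,600,000.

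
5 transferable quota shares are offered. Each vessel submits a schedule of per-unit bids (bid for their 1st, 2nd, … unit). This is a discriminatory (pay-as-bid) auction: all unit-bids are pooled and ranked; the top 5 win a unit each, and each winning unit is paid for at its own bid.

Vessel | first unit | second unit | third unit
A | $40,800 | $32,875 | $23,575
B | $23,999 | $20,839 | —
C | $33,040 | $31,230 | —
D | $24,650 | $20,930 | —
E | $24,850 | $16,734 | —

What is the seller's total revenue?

All unit-bids, highest first — top 5: 40,800 (A-1), 33,040 (C-1), 32,875 (A-2), 31,230 (C-2), 24,850 (E-1)
Next rejected bid: $24,650 (not a price — pay-as-bid).
Each winning unit pays its own bid.
Revenue = 40,800 + 33,040 + 32,875 + 31,230 + 24,850 = $162,795.

Total revenue: $162,795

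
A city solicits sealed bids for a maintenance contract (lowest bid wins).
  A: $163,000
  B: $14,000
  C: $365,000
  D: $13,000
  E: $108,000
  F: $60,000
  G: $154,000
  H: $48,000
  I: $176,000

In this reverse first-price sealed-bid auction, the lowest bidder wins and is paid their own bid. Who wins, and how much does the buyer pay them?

Sorting bids: 13,000 (D) < 14,000 (B) < 48,000 (H) < 60,000 (F) < 108,000 (E) < 154,000 (G) < …
First-price: D is paid what they bid, $13,000.

D is paid $13,000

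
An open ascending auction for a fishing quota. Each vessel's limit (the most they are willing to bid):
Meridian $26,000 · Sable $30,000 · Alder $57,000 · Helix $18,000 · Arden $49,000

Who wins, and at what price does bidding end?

Limits in order: 57,000 (Alder) > 49,000 (Arden) > 30,000 (Sable) > 26,000 (Meridian) > 18,000 (Helix)
Once the price passes $49,000, only Alder is left; the hammer falls at Arden's limit of $49,000.

Alder wins at $49,000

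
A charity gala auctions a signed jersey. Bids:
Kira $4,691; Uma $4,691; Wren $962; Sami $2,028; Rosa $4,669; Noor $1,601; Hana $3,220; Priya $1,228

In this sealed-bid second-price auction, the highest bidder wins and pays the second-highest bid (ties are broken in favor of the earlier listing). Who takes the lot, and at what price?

Bids in order: 4,691 (Kira) > 4,691 (Uma) > 4,669 (Rosa) > 3,220 (Hana) > 2,028 (Sami) > 1,601 (Noor) > …
Kira and Uma tie at $4,691; tie-break gives it to Kira.
Kira wins with the highest bid; price is set by the runner-up at $4,691.

Kira pays $4,691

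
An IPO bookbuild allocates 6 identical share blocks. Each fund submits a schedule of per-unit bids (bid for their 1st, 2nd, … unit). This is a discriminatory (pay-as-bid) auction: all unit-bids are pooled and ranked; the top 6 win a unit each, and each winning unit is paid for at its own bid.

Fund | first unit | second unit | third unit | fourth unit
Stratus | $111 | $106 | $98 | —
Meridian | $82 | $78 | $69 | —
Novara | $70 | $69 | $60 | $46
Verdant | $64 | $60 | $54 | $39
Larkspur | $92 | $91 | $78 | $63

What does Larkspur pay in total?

Larkspur pays $183

Merging the schedules and taking the best 6: 111 (Stratus-1), 106 (Stratus-2), 98 (Stratus-3), 92 (Larkspur-1), 91 (Larkspur-2), 82 (Meridian-1)
Next rejected bid: $78 (not a price — pay-as-bid).
Larkspur's winning unit-bids: 92 + 91 = $183.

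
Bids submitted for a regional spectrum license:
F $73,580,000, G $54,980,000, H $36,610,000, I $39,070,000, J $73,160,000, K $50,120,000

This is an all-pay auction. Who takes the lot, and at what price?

F pays $73,580,000

Sorting bids: 73,580,000 (F) > 73,160,000 (J) > 54,980,000 (G) > 50,120,000 (K) > 39,070,000 (I) > 36,610,000 (H)
F is highest and takes the item; every bidder forfeits their bid.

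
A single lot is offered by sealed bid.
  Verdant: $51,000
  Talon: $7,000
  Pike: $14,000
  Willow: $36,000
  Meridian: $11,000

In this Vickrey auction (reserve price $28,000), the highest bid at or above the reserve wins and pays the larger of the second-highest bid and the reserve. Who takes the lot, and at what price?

Bids in order: 51,000 (Verdant) > 36,000 (Willow) > 14,000 (Pike) > 11,000 (Meridian) > 7,000 (Talon)
Verdant has the top bid at or above the reserve ($51,000).
Second-highest bid $36,000 exceeds the reserve $28,000 → payment $36,000.

Verdant pays $36,000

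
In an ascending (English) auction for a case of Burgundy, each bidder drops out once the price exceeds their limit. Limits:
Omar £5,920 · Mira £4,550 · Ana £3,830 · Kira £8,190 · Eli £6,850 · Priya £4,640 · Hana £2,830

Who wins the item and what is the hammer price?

Sorting limits: 8,190 (Kira) > 6,850 (Eli) > 5,920 (Omar) > 4,640 (Priya) > 4,550 (Mira) > 3,830 (Ana) > …
Bidding ends when Eli exits at £6,850; Kira takes it.

Kira wins at £6,850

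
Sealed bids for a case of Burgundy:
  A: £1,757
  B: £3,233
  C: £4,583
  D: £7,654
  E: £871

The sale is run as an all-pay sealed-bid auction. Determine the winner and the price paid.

All-pay sealed-bid auction: the highest bidder wins the item, but every bidder pays their own bid.
Bids in order: 7,654 (D) > 4,583 (C) > 3,233 (B) > 1,757 (A) > 871 (E)
D wins with the top bid; all bids are sunk regardless.

D pays £7,654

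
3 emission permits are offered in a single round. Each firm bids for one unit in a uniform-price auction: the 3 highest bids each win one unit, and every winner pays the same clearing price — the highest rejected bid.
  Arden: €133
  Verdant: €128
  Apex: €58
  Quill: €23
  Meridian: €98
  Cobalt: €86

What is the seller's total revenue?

Ordering the bids: 133 (Arden), 128 (Verdant), 98 (Meridian), 86 (Cobalt), 58 (Apex), …
Top 3: Arden, Verdant, Meridian.
Clearing price = highest rejected bid = €86.
Total revenue = 3 × €86 = €258.

Total revenue: €258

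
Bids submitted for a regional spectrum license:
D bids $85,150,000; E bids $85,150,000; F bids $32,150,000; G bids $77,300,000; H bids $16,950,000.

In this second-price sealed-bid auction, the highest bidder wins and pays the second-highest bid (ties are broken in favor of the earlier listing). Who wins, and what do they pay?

Bids ranked: 85,150,000 (D) > 85,150,000 (E) > 77,300,000 (G) > 32,150,000 (F) > 16,950,000 (H)
Tie at $85,150,000 → D wins by tie-break.
D wins with the highest bid; price is set by the runner-up at $85,150,000.

D pays $85,150,000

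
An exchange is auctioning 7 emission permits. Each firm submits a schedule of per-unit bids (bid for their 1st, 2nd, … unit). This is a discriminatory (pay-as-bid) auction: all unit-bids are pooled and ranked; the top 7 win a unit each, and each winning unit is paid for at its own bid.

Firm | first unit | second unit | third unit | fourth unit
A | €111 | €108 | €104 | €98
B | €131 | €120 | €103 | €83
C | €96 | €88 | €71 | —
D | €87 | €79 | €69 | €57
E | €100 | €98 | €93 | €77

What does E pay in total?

All unit-bids, highest first — top 7: 131 (B-1), 120 (B-2), 111 (A-1), 108 (A-2), 104 (A-3), 103 (B-3), 100 (E-1)
Next rejected bid: €98 (not a price — pay-as-bid).
E's winning unit-bids: 100 = €100.

E pays €100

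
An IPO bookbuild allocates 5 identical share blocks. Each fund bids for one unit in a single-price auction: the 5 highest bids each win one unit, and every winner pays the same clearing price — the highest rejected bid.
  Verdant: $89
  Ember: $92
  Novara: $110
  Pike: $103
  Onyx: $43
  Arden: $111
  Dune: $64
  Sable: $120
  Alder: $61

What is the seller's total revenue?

Total revenue: $445

Sorting: 120 (Sable), 111 (Arden), 110 (Novara), 103 (Pike), 92 (Ember), 89 (Verdant), 64 (Dune), …
The 5 highest are Sable, Arden, Novara, Pike, Ember.
Clearing price = highest rejected bid = $89.
Total revenue = 5 × $89 = $445.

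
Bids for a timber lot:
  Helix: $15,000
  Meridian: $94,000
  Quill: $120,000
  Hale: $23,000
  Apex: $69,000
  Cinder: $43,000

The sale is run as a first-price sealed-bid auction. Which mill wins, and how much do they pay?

Quill pays $120,000

Bids in order: 120,000 (Quill) > 94,000 (Meridian) > 69,000 (Apex) > 43,000 (Cinder) > 23,000 (Hale) > 15,000 (Helix)
First-price: Quill pays what they bid, $120,000.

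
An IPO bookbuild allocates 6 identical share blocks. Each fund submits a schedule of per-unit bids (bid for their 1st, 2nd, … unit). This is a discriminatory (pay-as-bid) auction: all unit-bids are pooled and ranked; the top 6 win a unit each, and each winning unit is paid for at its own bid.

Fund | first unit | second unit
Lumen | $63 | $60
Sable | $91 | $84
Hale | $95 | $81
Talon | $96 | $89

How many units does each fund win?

Pooled unit-bids ranked (top 6): 96 (Talon-1), 95 (Hale-1), 91 (Sable-1), 89 (Talon-2), 84 (Sable-2), 81 (Hale-2)
Next rejected bid: $63 (not a price — pay-as-bid).
Allocation: Hale 2, Sable 2, Talon 2.

Hale 2, Sable 2, Talon 2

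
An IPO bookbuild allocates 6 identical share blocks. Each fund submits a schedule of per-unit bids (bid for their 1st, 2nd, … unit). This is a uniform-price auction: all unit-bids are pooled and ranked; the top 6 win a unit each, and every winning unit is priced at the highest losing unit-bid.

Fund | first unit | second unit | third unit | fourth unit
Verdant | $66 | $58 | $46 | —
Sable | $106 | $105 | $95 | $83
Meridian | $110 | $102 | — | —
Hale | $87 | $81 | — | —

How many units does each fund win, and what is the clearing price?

Merging the schedules and taking the best 6: 110 (Meridian-1), 106 (Sable-1), 105 (Sable-2), 102 (Meridian-2), 95 (Sable-3), 87 (Hale-1)
The (k+1)-th unit-bid is $83.
Allocation: Hale 1, Meridian 2, Sable 3.

Hale 1, Meridian 2, Sable 3; clearing price $83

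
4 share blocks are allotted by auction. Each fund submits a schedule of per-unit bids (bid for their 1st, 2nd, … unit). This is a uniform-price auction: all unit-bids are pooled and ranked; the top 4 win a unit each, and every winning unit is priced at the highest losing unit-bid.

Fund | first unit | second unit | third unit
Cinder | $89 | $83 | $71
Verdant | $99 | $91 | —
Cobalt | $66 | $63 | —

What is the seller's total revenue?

Total revenue: $284

Merging the schedules and taking the best 4: 99 (Verdant-1), 91 (Verdant-2), 89 (Cinder-1), 83 (Cinder-2)
First bid not allocated: $71.
Allocation: Cinder 2, Verdant 2. Every unit priced at $71.
Revenue = 4 × 71 = $284.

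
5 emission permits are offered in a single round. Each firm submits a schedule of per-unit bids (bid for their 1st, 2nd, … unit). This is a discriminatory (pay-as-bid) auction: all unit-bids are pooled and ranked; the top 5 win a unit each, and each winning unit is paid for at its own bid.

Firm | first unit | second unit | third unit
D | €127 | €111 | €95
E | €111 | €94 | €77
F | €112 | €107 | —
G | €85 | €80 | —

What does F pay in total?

Pooled unit-bids ranked (top 5): 127 (D-1), 112 (F-1), 111 (D-2), 111 (E-1), 107 (F-2)
Next rejected bid: €95 (not a price — pay-as-bid).
F's winning unit-bids: 112 + 107 = €219.

F pays €219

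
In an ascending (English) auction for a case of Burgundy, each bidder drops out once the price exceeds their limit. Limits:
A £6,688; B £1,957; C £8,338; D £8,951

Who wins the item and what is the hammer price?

D wins at £8,338

Open ascending-bid auction: the price rises until one bidder remains; the winner pays the price at which the last rival dropped out.
Limits ranked: 8,951 (D) > 8,338 (C) > 6,688 (A) > 1,957 (B)
Bidding ends when C exits at £8,338; D takes it.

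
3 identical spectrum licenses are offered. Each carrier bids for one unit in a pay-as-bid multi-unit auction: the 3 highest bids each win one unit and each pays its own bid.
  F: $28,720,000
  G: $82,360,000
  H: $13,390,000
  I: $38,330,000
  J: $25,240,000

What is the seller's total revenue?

Sorting: 82,360,000 (G), 38,330,000 (I), 28,720,000 (F), 25,240,000 (J), 13,390,000 (H)
The 3 highest are G, I, F.
Total revenue = 82,360,000 + 38,330,000 + 28,720,000 = $149,410,000.

Total revenue: $149,410,000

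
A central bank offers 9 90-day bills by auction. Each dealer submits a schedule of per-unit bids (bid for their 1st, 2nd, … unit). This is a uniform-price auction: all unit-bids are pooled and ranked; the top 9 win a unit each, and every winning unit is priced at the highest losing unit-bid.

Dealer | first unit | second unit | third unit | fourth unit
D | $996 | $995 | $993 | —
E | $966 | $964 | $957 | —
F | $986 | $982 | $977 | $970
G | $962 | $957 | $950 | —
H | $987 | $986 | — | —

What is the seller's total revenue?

Merging the schedules and taking the best 9: 996 (D-1), 995 (D-2), 993 (D-3), 987 (H-1), 986 (F-1), 986 (H-2), 982 (F-2), 977 (F-3), 970 (F-4)
First bid not allocated: $966.
Allocation: D 3, F 4, H 2. Every unit priced at $966.
Revenue = 9 × 966 = $8,694.

Total revenue: $8,694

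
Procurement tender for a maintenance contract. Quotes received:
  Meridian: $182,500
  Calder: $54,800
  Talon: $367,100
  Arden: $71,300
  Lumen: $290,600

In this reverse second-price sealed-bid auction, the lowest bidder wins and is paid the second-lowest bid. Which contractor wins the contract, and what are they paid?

Bids in order: 54,800 (Calder) < 71,300 (Arden) < 182,500 (Meridian) < 290,600 (Lumen) < 367,100 (Talon)
Calder wins with the lowest bid; price is set by the runner-up at $71,300.

Calder is paid $71,300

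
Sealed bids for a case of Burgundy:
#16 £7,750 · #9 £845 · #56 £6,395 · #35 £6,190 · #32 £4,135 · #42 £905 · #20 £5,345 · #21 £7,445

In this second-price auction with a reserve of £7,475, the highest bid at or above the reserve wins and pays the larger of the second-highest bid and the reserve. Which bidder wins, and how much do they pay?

#16 pays £7,475

Second-price auction with a reserve of £7,475: the highest bid at or above the reserve wins and pays the larger of the second-highest bid and the reserve.
Sorting bids: 7,750 (#16) > 7,445 (#21) > 6,395 (#56) > 6,190 (#35) > 5,345 (#20) > 4,135 (#32) > …
#16 has the top bid at or above the reserve (£7,750).
Second-highest bid £7,445 is below the reserve £7,475, so the reserve binds → payment £7,475.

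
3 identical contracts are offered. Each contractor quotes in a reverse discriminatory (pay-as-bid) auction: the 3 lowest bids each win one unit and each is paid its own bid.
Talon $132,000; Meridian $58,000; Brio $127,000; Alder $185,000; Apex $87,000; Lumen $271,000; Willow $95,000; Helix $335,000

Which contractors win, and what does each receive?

Bids ranked low→high: 58,000 (Meridian), 87,000 (Apex), 95,000 (Willow), 127,000 (Brio), 132,000 (Talon), …
Winners (3 units): Meridian, Apex, Willow.
Each winner is paid its own bid: Meridian $58,000, Apex $87,000, Willow $95,000.

Meridian $58,000, Apex $87,000, Willow $95,000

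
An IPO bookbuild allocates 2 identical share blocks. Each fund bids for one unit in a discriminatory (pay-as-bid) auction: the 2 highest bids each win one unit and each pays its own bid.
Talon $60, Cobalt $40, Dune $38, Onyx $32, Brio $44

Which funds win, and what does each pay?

Talon $60, Brio $44

Bids ranked high→low: 60 (Talon), 44 (Brio), 40 (Cobalt), 38 (Dune), …
Winners (2 units): Talon, Brio.
Each winner pays its own bid: Talon $60, Brio $44.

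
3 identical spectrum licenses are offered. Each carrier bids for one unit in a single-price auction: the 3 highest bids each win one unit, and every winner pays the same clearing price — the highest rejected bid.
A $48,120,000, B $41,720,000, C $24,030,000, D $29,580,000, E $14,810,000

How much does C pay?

C pays $0

Ordering the bids: 48,120,000 (A), 41,720,000 (B), 29,580,000 (D), 24,030,000 (C), 14,810,000 (E)
Winners (3 units): A, B, D.
Highest unsuccessful bid: $24,030,000 → clearing price.
C does not win → pays $0.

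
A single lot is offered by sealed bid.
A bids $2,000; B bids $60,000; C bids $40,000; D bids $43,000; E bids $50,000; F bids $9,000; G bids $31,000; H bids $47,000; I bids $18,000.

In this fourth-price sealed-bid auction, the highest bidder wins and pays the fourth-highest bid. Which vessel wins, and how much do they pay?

B pays $43,000

Fourth-price sealed-bid auction: the highest bidder wins and pays the fourth-highest bid.
Bids ranked: 60,000 (B) > 50,000 (E) > 47,000 (H) > 43,000 (D) > 40,000 (C) > 31,000 (G) > …
B wins; payment is bid #4 in the ranking = $43,000.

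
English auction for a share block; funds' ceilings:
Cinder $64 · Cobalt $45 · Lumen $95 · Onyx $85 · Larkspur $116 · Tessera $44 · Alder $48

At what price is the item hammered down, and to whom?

Larkspur wins at $95

Rule: the price rises until one bidder remains; the winner pays the price at which the last rival dropped out.
Limits in order: 116 (Larkspur) > 95 (Lumen) > 85 (Onyx) > 64 (Cinder) > 48 (Alder) > 45 (Cobalt) > …
Lumen is the last rival to drop out, at $95; Larkspur remains and wins at that price.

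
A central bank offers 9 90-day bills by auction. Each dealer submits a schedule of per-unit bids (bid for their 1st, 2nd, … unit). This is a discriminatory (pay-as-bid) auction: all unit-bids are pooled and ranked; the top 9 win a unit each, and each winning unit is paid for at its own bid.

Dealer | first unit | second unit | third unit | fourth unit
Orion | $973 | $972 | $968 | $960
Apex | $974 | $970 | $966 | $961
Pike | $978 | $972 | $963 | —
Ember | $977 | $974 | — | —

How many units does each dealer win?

All unit-bids, highest first — top 9: 978 (Pike-1), 977 (Ember-1), 974 (Apex-1), 974 (Ember-2), 973 (Orion-1), 972 (Orion-2), 972 (Pike-2), 970 (Apex-2), 968 (Orion-3)
Next rejected bid: $966 (not a price — pay-as-bid).
Allocation: Apex 2, Ember 2, Orion 3, Pike 2.

Apex 2, Ember 2, Orion 3, Pike 2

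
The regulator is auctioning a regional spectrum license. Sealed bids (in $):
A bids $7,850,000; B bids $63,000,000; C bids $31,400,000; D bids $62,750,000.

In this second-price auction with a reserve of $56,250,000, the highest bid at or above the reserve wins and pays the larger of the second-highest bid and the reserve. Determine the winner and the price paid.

B pays $62,750,000

Second-price auction with a reserve of $56,250,000: the highest bid at or above the reserve wins and pays the larger of the second-highest bid and the reserve.
Sorting bids: 63,000,000 (B) > 62,750,000 (D) > 31,400,000 (C) > 7,850,000 (A)
B has the top bid at or above the reserve ($63,000,000).
max(second-highest $62,750,000, reserve $56,250,000) = $62,750,000; the reserve does not bind.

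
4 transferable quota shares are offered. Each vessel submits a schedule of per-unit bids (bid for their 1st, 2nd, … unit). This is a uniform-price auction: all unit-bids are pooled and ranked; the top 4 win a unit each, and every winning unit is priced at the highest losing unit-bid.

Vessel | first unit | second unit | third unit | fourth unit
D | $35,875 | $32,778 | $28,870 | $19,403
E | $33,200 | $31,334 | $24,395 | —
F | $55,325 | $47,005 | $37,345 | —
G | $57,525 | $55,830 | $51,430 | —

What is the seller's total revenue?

Merging the schedules and taking the best 4: 57,525 (G-1), 55,830 (G-2), 55,325 (F-1), 51,430 (G-3)
First bid not allocated: $47,005.
Allocation: F 1, G 3. Every unit priced at $47,005.
Revenue = 4 × 47,005 = $188,020.

Total revenue: $188,020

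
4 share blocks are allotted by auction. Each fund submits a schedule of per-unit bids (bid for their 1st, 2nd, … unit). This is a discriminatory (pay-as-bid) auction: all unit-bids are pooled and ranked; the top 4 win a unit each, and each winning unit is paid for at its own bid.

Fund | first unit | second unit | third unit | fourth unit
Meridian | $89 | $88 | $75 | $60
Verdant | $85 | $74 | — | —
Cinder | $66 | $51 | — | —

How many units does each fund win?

Merging the schedules and taking the best 4: 89 (Meridian-1), 88 (Meridian-2), 85 (Verdant-1), 75 (Meridian-3)
Next rejected bid: $74 (not a price — pay-as-bid).
Allocation: Meridian 3, Verdant 1.

Meridian 3, Verdant 1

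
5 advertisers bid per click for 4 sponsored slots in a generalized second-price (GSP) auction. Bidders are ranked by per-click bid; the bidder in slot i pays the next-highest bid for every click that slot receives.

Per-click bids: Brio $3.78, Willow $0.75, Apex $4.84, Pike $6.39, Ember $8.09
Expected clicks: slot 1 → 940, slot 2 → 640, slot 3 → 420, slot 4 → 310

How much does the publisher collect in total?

Total revenue: $10924.30

Ranked by bid: $8.09 (Ember) > $6.39 (Pike) > $4.84 (Apex) > $3.78 (Brio) > $0.75 (Willow)
Slot 1: Ember pays $6.39 × 940 = $6006.60
Slot 2: Pike pays $4.84 × 640 = $3097.60
Slot 3: Apex pays $3.78 × 420 = $1587.60
Slot 4: Brio pays $0.75 × 310 = $232.50
Total = $10924.30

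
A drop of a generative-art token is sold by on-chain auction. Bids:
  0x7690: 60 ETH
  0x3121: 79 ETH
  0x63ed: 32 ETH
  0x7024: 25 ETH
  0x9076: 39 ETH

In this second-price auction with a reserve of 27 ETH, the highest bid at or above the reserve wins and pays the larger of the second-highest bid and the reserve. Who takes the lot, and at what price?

Bids in order: 79 (0x3121) > 60 (0x7690) > 39 (0x9076) > 32 (0x63ed) > 25 (0x7024)
0x3121 has the top bid at or above the reserve (79 ETH).
Second-highest bid 60 ETH exceeds the reserve 27 ETH → payment 60 ETH.

0x3121 pays 60 ETH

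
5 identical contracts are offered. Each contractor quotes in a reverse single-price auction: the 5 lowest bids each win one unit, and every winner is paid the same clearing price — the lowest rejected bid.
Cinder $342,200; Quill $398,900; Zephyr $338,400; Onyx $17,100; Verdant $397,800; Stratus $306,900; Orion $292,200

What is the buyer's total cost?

Sorting: 17,100 (Onyx), 292,200 (Orion), 306,900 (Stratus), 338,400 (Zephyr), 342,200 (Cinder), 397,800 (Verdant), 398,900 (Quill)
Winners (5 units): Onyx, Orion, Stratus, Zephyr, Cinder.
Clearing price = lowest rejected bid = $397,800.
Total cost = 5 × $397,800 = $1,989,000.

Total cost: $1,989,000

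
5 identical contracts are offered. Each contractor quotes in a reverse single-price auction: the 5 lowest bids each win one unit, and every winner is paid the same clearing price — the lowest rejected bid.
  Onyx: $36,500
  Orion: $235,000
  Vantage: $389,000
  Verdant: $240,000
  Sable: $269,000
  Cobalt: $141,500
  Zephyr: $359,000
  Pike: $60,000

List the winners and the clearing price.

Onyx, Pike, Cobalt, Orion, Verdant; each is paid $269,000

Bids ranked low→high: 36,500 (Onyx), 60,000 (Pike), 141,500 (Cobalt), 235,000 (Orion), 240,000 (Verdant), 269,000 (Sable), 359,000 (Zephyr), …
Lowest 5: Onyx, Pike, Cobalt, Orion, Verdant.
Lowest unsuccessful bid: $269,000 → clearing price.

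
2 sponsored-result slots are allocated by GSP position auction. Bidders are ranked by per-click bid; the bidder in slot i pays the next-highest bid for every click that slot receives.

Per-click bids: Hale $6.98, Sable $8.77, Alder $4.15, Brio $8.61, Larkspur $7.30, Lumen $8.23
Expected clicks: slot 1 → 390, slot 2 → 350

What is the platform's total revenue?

Total revenue: $6238.40

Per-click bids in order: $8.77 (Sable) > $8.61 (Brio) > $8.23 (Lumen) > …
Slot 1: Sable pays $8.61 × 390 = $3357.90
Slot 2: Brio pays $8.23 × 350 = $2880.50
Total = $6238.40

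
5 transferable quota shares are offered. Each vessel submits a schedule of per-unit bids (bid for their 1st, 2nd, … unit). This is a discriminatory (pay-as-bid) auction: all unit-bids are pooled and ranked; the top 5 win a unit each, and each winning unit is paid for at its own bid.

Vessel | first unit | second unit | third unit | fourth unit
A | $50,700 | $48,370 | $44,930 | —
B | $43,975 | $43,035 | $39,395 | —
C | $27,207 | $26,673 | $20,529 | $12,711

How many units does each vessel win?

All unit-bids, highest first — top 5: 50,700 (A-1), 48,370 (A-2), 44,930 (A-3), 43,975 (B-1), 43,035 (B-2)
Next rejected bid: $39,395 (not a price — pay-as-bid).
Allocation: A 3, B 2.

A 3, B 2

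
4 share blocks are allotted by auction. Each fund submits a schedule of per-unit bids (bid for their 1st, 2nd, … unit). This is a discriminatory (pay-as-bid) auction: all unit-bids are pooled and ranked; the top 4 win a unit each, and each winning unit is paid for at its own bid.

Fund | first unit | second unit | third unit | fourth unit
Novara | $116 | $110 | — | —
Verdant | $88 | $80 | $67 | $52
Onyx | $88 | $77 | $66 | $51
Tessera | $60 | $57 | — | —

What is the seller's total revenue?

All unit-bids, highest first — top 4: 116 (Novara-1), 110 (Novara-2), 88 (Verdant-1), 88 (Onyx-1)
Next rejected bid: $80 (not a price — pay-as-bid).
Each winning unit pays its own bid.
Revenue = 116 + 110 + 88 + 88 = $402.

Total revenue: $402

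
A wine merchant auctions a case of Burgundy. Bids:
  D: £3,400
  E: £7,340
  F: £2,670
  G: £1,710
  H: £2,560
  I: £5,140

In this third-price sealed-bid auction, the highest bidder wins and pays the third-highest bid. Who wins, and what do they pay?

E pays £3,400

Bids ranked: 7,340 (E) > 5,140 (I) > 3,400 (D) > 2,670 (F) > 2,560 (H) > 1,710 (G)
E is highest; pays the third-highest bid, £3,400.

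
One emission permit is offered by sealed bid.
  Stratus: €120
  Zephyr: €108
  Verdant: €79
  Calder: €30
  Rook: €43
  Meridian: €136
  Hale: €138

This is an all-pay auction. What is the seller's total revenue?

Total revenue: €654

Rule: the highest bidder wins the item, but every bidder pays their own bid.
Bids ranked: 138 (Hale) > 136 (Meridian) > 120 (Stratus) > 108 (Zephyr) > 79 (Verdant) > 43 (Rook) > …
Hale wins with the top bid; all bids are sunk regardless.
Every bidder forfeits their bid regardless of winning.
Revenue = 120 + 108 + 79 + 30 + 43 + 136 + 138 = €654.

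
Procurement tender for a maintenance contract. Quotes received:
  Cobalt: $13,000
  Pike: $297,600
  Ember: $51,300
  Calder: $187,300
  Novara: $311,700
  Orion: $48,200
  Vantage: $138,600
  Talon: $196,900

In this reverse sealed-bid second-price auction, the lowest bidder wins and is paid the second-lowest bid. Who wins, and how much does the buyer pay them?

Rule: the lowest bidder wins and is paid the second-lowest bid.
Sorting bids: 13,000 (Cobalt) < 48,200 (Orion) < 51,300 (Ember) < 138,600 (Vantage) < 187,300 (Calder) < 196,900 (Talon) < …
Cobalt is lowest; is paid the second-lowest bid, $48,200.

Cobalt is paid $48,200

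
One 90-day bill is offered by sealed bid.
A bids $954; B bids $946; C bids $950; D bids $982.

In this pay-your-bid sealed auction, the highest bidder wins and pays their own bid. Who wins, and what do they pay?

D pays $982

Sorting bids: 982 (D) > 954 (A) > 950 (C) > 946 (B)
D has the highest bid and pays exactly that: $982.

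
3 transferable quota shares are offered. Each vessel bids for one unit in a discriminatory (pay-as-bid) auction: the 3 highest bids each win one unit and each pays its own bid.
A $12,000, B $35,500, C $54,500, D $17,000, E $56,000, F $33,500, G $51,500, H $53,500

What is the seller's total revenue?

Total revenue: $164,000

Sorting: 56,000 (E), 54,500 (C), 53,500 (H), 51,500 (G), 35,500 (B), …
Top 3: E, C, H.
Total revenue = 56,000 + 54,500 + 53,500 = $164,000.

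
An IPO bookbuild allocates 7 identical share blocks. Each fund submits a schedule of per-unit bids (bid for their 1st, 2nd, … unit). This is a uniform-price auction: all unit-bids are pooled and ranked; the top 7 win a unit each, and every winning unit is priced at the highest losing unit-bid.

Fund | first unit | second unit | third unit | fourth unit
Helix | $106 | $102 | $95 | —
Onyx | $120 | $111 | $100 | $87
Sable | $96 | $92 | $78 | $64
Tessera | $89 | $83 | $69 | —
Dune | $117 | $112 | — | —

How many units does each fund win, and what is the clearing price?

Dune 2, Helix 2, Onyx 3; clearing price $96

Pooled unit-bids ranked (top 7): 120 (Onyx-1), 117 (Dune-1), 112 (Dune-2), 111 (Onyx-2), 106 (Helix-1), 102 (Helix-2), 100 (Onyx-3)
Highest rejected unit-bid = $96.
Allocation: Dune 2, Helix 2, Onyx 3.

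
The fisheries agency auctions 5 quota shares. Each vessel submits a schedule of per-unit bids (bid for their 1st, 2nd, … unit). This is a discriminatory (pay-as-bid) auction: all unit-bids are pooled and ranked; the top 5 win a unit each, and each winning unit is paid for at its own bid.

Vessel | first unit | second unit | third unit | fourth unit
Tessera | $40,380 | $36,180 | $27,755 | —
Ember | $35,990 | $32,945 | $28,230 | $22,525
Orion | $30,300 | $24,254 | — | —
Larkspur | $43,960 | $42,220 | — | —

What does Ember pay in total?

Ember pays $35,990

Pooled unit-bids ranked (top 5): 43,960 (Larkspur-1), 42,220 (Larkspur-2), 40,380 (Tessera-1), 36,180 (Tessera-2), 35,990 (Ember-1)
Next rejected bid: $32,945 (not a price — pay-as-bid).
Ember's winning unit-bids: 35,990 = $35,990.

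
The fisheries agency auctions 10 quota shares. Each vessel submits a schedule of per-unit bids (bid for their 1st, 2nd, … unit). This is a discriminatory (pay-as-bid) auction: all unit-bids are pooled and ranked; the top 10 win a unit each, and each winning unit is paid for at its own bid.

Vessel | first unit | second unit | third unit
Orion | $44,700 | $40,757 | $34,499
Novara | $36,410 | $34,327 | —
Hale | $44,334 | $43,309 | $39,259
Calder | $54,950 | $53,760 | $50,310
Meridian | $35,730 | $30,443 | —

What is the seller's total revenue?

Total revenue: $443,519

Pooled unit-bids ranked (top 10): 54,950 (Calder-1), 53,760 (Calder-2), 50,310 (Calder-3), 44,700 (Orion-1), 44,334 (Hale-1), 43,309 (Hale-2), 40,757 (Orion-2), 39,259 (Hale-3), 36,410 (Novara-1), 35,730 (Meridian-1)
Next rejected bid: $34,499 (not a price — pay-as-bid).
Each winning unit pays its own bid.
Revenue = 54,950 + 53,760 + 50,310 + 44,700 + 44,334 + 43,309 + 40,757 + 39,259 + 36,410 + 35,730 = $443,519.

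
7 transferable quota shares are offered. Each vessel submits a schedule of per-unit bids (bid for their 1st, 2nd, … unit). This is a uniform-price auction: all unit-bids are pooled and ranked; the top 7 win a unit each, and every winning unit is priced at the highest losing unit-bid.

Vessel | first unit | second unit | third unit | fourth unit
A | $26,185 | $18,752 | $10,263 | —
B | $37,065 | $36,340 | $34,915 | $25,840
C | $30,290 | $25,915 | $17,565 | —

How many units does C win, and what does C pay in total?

Merging the schedules and taking the best 7: 37,065 (B-1), 36,340 (B-2), 34,915 (B-3), 30,290 (C-1), 26,185 (A-1), 25,915 (C-2), 25,840 (B-4)
Highest rejected unit-bid = $18,752.
C wins 2 unit(s) at $18,752 each.

C: 2 units, pays $37,504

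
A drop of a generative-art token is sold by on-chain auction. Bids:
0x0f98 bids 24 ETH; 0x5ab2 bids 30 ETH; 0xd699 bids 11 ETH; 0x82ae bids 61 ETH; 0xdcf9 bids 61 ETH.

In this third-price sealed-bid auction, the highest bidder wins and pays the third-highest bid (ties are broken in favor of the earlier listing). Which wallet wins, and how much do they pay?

Sorting bids: 61 (0x82ae) > 61 (0xdcf9) > 30 (0x5ab2) > 24 (0x0f98) > 11 (0xd699)
0x82ae and 0xdcf9 tie at 61 ETH; tie-break gives it to 0x82ae.
0x82ae is highest; pays the third-highest bid, 30 ETH.

0x82ae pays 30 ETH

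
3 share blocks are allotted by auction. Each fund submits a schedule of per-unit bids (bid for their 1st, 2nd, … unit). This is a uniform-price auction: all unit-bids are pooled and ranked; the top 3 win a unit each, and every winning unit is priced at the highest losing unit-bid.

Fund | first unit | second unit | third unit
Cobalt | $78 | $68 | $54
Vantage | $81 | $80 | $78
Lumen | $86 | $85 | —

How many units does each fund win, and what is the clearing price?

Pooled unit-bids ranked (top 3): 86 (Lumen-1), 85 (Lumen-2), 81 (Vantage-1)
Highest rejected unit-bid = $80.
Allocation: Lumen 2, Vantage 1.

Lumen 2, Vantage 1; clearing price $80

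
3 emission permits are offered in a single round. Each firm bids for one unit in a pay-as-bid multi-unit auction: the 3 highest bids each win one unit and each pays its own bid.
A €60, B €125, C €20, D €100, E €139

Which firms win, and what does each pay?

E €139, B €125, D €100

Sorting: 139 (E), 125 (B), 100 (D), 60 (A), 20 (C)
The 3 highest are E, B, D.
Each winner pays its own bid: E €139, B €125, D €100.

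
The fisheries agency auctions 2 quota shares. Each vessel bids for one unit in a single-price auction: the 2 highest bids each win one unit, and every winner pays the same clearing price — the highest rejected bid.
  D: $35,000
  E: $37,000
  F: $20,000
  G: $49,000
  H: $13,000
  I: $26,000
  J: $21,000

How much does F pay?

F pays $0

Bids ranked high→low: 49,000 (G), 37,000 (E), 35,000 (D), 26,000 (I), …
Top 2: G, E.
Clearing price = highest rejected bid = $35,000.
F does not win → pays $0.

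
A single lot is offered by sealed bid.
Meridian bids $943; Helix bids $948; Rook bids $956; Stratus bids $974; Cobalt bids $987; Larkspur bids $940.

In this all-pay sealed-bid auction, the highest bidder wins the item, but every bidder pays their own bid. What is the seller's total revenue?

Total revenue: $5,748

All-pay sealed-bid auction: the highest bidder wins the item, but every bidder pays their own bid.
Bids in order: 987 (Cobalt) > 974 (Stratus) > 956 (Rook) > 948 (Helix) > 943 (Meridian) > 940 (Larkspur)
Every bidder forfeits their bid regardless of winning.
Revenue = 943 + 948 + 956 + 974 + 987 + 940 = $5,748.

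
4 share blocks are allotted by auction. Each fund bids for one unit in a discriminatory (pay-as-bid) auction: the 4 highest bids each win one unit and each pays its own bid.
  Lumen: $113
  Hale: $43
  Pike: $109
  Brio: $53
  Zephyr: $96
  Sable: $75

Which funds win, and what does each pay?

Sorting: 113 (Lumen), 109 (Pike), 96 (Zephyr), 75 (Sable), 53 (Brio), 43 (Hale)
The 4 highest are Lumen, Pike, Zephyr, Sable.
Each winner pays its own bid: Lumen $113, Pike $109, Zephyr $96, Sable $75.

Lumen $113, Pike $109, Zephyr $96, Sable $75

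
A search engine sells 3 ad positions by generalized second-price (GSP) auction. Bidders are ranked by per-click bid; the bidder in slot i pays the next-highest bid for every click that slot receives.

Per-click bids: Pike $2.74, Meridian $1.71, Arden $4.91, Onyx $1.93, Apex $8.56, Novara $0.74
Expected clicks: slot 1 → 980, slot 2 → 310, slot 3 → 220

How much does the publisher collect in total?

Total revenue: $6085.80

Ranked by bid: $8.56 (Apex) > $4.91 (Arden) > $2.74 (Pike) > $1.93 (Onyx) > …
Slot 1: Apex pays $4.91 × 980 = $4811.80
Slot 2: Arden pays $2.74 × 310 = $849.40
Slot 3: Pike pays $1.93 × 220 = $424.60
Total = $6085.80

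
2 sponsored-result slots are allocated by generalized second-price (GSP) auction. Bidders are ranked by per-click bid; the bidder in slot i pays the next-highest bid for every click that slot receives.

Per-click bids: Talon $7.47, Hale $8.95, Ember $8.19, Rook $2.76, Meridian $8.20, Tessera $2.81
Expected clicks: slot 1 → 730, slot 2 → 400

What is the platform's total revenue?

Ranked by bid: $8.95 (Hale) > $8.20 (Meridian) > $8.19 (Ember) > …
Slot 1: Hale pays $8.20 × 730 = $5986.00
Slot 2: Meridian pays $8.19 × 400 = $3276.00
Total = $9262.00

Total revenue: $9262.00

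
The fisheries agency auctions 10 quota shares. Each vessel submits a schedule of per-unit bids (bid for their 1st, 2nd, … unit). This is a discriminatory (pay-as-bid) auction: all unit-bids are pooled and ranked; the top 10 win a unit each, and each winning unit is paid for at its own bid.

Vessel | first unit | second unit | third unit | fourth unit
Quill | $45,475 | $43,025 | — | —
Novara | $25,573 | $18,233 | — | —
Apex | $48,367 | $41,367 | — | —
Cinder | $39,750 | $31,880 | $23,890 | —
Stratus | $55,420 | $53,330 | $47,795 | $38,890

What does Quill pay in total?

Quill pays $88,500

Merging the schedules and taking the best 10: 55,420 (Stratus-1), 53,330 (Stratus-2), 48,367 (Apex-1), 47,795 (Stratus-3), 45,475 (Quill-1), 43,025 (Quill-2), 41,367 (Apex-2), 39,750 (Cinder-1), 38,890 (Stratus-4), 31,880 (Cinder-2)
Next rejected bid: $25,573 (not a price — pay-as-bid).
Quill's winning unit-bids: 45,475 + 43,025 = $88,500.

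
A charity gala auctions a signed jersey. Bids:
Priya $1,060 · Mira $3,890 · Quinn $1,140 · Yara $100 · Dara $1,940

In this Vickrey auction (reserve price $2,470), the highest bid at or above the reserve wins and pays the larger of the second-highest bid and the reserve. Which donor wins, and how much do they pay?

Mira pays $2,470

Bids in order: 3,890 (Mira) > 1,940 (Dara) > 1,140 (Quinn) > 1,060 (Priya) > 100 (Yara)
Highest eligible bid: Mira at $3,890.
Second-highest bid $1,940 is below the reserve $2,470, so the reserve binds → payment $2,470.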